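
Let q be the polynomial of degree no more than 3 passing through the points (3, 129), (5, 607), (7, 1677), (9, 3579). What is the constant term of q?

-3

Write q(x) = ax^3 + bx^2 + cx + d. Substituting each data point gives a linear system:
  27a + 9b + 3c + d = 129
  125a + 25b + 5c + d = 607
  343a + 49b + 7c + d = 1677
  729a + 81b + 9c + d = 3579
Solving the system yields a = 5, b = -1, c = 2, d = -3.
So q(x) = 5x^3 - x^2 + 2x - 3.
The constant term is -3.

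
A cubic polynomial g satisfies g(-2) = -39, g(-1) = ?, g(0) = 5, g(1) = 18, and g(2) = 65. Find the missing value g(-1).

-4

On equispaced nodes a degree-3 polynomial has vanishing fourth forward difference, so
  g(-2) - 4·g(-1) + 6·g(0) - 4·g(1) + g(2) = 0.
Substituting the known values and solving for g(-1):
  -4·g(-1) = 16
  g(-1) = -4.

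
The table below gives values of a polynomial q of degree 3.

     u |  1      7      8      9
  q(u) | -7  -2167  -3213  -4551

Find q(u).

q(u) = -6u^3 - 2u^2 - 2u + 3

Using the Lagrange interpolation formula with nodes 1, 7, 8, 9:
  L_0(u) = (u - 7)(u - 8)(u - 9) / -336
  L_1(u) = (u - 1)(u - 8)(u - 9) / 12
  L_2(u) = (u - 1)(u - 7)(u - 9) / -7
  L_3(u) = (u - 1)(u - 7)(u - 8) / 16
Then q(u) = -7·L_0(u) - 2167·L_1(u) - 3213·L_2(u) - 4551·L_3(u).
Expanding and collecting terms gives q(u) = -6u^3 - 2u^2 - 2u + 3.
Check: q(7) = -2167. ✓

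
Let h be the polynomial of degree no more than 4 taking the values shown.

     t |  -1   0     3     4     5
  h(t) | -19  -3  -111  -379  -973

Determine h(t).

h(t) = -2t^4 + 3t^3 - 5t^2 + 6t - 3

Write h(t) = at^4 + bt^3 + ct^2 + dt + e. Substituting each data point gives a linear system:
  a - b + c - d + e = -19
  e = -3
  81a + 27b + 9c + 3d + e = -111
  256a + 64b + 16c + 4d + e = -379
  625a + 125b + 25c + 5d + e = -973
Solving the system yields a = -2, b = 3, c = -5, d = 6, e = -3.
So h(t) = -2t^4 + 3t^3 - 5t^2 + 6t - 3.
Check: h(-1) = -19. ✓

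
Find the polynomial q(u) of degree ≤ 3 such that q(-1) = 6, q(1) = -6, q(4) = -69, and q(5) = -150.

Using the Lagrange interpolation formula with nodes -1, 1, 4, 5:
  L_0(u) = (u - 1)(u - 4)(u - 5) / -60
  L_1(u) = (u + 1)(u - 4)(u - 5) / 24
  L_2(u) = (u + 1)(u - 1)(u - 5) / -15
  L_3(u) = (u + 1)(u - 1)(u - 4) / 24
Then q(u) = 6·L_0(u) - 6·L_1(u) - 69·L_2(u) - 150·L_3(u).
Expanding and collecting terms gives q(u) = -2u³ + 5u² - 4u - 5.
Check: q(4) = -69. ✓

q(u) = -2u^3 + 5u^2 - 4u - 5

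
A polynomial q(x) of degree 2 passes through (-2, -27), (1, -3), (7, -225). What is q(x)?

Using the Lagrange interpolation formula with nodes -2, 1, 7:
  L_0(x) = (x - 1)(x - 7) / 27
  L_1(x) = (x + 2)(x - 7) / -18
  L_2(x) = (x + 2)(x - 1) / 54
Then q(x) = -27·L_0(x) - 3·L_1(x) - 225·L_2(x).
Expanding and collecting terms gives q(x) = -5x² + 3x - 1.
Check: q(-2) = -27. ✓

q(x) = -5x^2 + 3x - 1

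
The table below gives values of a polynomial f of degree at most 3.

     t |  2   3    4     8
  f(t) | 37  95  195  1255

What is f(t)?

f(t) = 2t^3 + 3t^2 + 5t - 1

Using the Lagrange interpolation formula with nodes 2, 3, 4, 8:
  L_0(t) = (t - 3)(t - 4)(t - 8) / -12
  L_1(t) = (t - 2)(t - 4)(t - 8) / 5
  L_2(t) = (t - 2)(t - 3)(t - 8) / -8
  L_3(t) = (t - 2)(t - 3)(t - 4) / 120
Then f(t) = 37·L_0(t) + 95·L_1(t) + 195·L_2(t) + 1255·L_3(t).
Expanding and collecting terms gives f(t) = 2t³ + 3t² + 5t - 1.
Check: f(4) = 195. ✓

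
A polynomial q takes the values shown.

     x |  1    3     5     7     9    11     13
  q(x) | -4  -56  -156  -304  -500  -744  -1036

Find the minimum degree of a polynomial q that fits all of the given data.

Forward differences of the values at x = 1, 3, 5, 7, 9, 11, 13:
  q  : -4  -56  -156  -304  -500  -744  -1036
  Δ  : -52  -100  -148  -196  -244  -292
  Δ^2: -48  -48  -48  -48  -48
  Δ^3: 0  0  0  0
  Δ^4: 0  0  0
  Δ^5: 0  0
  Δ^6: 0
The second differences are constant (-48) and nonzero, while all higher differences vanish, so the minimal degree is 2.

2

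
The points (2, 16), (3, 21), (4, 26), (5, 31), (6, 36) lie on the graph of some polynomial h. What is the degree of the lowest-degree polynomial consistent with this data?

1

Forward differences of the values at x = 2, 3, 4, 5, 6:
  h  : 16  21  26  31  36
  Δ  : 5  5  5  5
  Δ^2: 0  0  0
  Δ^3: 0  0
  Δ^4: 0
The first differences are constant (5) and nonzero, while all higher differences vanish, so the minimal degree is 1.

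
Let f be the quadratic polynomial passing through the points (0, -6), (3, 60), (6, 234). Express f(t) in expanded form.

f(t) = 6t^2 + 4t - 6

Write f(t) = at^2 + bt + c. Substituting each data point gives a linear system:
  c = -6
  9a + 3b + c = 60
  36a + 6b + c = 234
Solving the system yields a = 6, b = 4, c = -6.
So f(t) = 6t^2 + 4t - 6.
Check: f(6) = 234. ✓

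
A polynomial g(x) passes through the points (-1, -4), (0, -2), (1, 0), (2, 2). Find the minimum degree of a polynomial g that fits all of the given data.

Forward differences of the values at x = -1, 0, 1, 2:
  g  : -4  -2  0  2
  Δ  : 2  2  2
  Δ^2: 0  0
  Δ^3: 0
The first differences are constant (2) and nonzero, while all higher differences vanish, so the minimal degree is 1.

1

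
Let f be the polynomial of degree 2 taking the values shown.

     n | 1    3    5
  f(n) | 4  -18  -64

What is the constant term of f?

Write f(n) = an^2 + bn + c. Substituting each data point gives a linear system:
  a + b + c = 4
  9a + 3b + c = -18
  25a + 5b + c = -64
Solving the system yields a = -3, b = 1, c = 6.
So f(n) = -3n² + n + 6.
The constant term is 6.

6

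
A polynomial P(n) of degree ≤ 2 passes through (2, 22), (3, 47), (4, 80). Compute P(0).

-4

Write P(n) = an^2 + bn + c. Substituting each data point gives a linear system:
  4a + 2b + c = 22
  9a + 3b + c = 47
  16a + 4b + c = 80
Solving the system yields a = 4, b = 5, c = -4.
So P(n) = 4n^2 + 5n - 4.
Then P(0) = -4.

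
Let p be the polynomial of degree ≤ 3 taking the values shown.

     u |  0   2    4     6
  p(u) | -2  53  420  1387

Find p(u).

Write p(u) = au^3 + bu^2 + cu + d. Substituting each data point gives a linear system:
  d = -2
  8a + 4b + 2c + d = 53
  64a + 16b + 4c + d = 420
  216a + 36b + 6c + d = 1387
Solving the system yields a = 6, b = 3, c = -5/2, d = -2.
So p(u) = 6u³ + 3u² - (5/2)u - 2.
Check: p(0) = -2. ✓

p(u) = 6u^3 + 3u^2 - (5/2)u - 2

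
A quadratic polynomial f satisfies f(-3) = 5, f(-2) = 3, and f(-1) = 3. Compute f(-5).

15

Forward differences of the values at s = -3, -2, -1:
  f  : 5  3  3
  Δ  : -2  0
  Δ^2: 2
The second differences are constant, confirming degree 2.
Interpolating (Newton forward form) and evaluating at s = -5 gives f(-5) = 15.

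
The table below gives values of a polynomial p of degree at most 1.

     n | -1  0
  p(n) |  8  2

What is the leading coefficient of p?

-6

Write p(n) = an + b. Substituting each data point gives a linear system:
  -a + b = 8
  b = 2
Solving the system yields a = -6, b = 2.
So p(n) = -6n + 2.
The leading coefficient is -6.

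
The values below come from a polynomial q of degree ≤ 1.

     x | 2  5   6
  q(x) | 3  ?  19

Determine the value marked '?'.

15

The 2 known points determine the degree-1 polynomial uniquely.
Write q(x) = ax + b. Substituting each data point gives a linear system:
  2a + b = 3
  6a + b = 19
Solving the system yields a = 4, b = -5.
So q(x) = 4x - 5.
Then q(5) = 15.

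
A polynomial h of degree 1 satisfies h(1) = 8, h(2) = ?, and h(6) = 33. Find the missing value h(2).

The 2 known points determine the degree-1 polynomial uniquely.
Write h(x) = ax + b. Substituting each data point gives a linear system:
  a + b = 8
  6a + b = 33
Solving the system yields a = 5, b = 3.
So h(x) = 5x + 3.
Then h(2) = 13.

13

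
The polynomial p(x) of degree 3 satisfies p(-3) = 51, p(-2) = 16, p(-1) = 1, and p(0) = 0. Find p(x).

p(x) = -x^3 + 4x^2 + 4x

Write p(x) = ax^3 + bx^2 + cx + d. Substituting each data point gives a linear system:
  -27a + 9b - 3c + d = 51
  -8a + 4b - 2c + d = 16
  -a + b - c + d = 1
  d = 0
Solving the system yields a = -1, b = 4, c = 4, d = 0.
So p(x) = -x^3 + 4x^2 + 4x.
Check: p(-1) = 1. ✓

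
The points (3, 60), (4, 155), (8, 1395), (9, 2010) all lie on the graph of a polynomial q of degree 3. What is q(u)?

q(u) = 3u^3 - 2u^2 - 2u + 3

Write q(u) = au^3 + bu^2 + cu + d. Substituting each data point gives a linear system:
  27a + 9b + 3c + d = 60
  64a + 16b + 4c + d = 155
  512a + 64b + 8c + d = 1395
  729a + 81b + 9c + d = 2010
Solving the system yields a = 3, b = -2, c = -2, d = 3.
So q(u) = 3u^3 - 2u^2 - 2u + 3.
Check: q(9) = 2010. ✓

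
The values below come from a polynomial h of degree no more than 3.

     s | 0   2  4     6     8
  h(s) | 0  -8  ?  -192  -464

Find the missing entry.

The 4 known points determine the degree-3 polynomial uniquely.
Write h(s) = as^3 + bs^2 + cs + d. Substituting each data point gives a linear system:
  d = 0
  8a + 4b + 2c + d = -8
  216a + 36b + 6c + d = -192
  512a + 64b + 8c + d = -464
Solving the system yields a = -1, b = 1, c = -2, d = 0.
So h(s) = -s³ + s² - 2s.
Then h(4) = -56.

-56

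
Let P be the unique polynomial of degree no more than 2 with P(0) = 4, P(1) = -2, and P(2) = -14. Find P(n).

P(n) = -3n^2 - 3n + 4

Write P(n) = an^2 + bn + c. Substituting each data point gives a linear system:
  c = 4
  a + b + c = -2
  4a + 2b + c = -14
Solving the system yields a = -3, b = -3, c = 4.
So P(n) = -3n^2 - 3n + 4.
Check: P(1) = -2. ✓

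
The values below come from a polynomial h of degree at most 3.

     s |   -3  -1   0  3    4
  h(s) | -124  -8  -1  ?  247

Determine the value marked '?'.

104

The 4 known points determine the degree-3 polynomial uniquely.
Write h(s) = as^3 + bs^2 + cs + d. Substituting each data point gives a linear system:
  -27a + 9b - 3c + d = -124
  -a + b - c + d = -8
  d = -1
  64a + 16b + 4c + d = 247
Solving the system yields a = 4, b = -1, c = 2, d = -1.
So h(s) = 4s³ - s² + 2s - 1.
Then h(3) = 104.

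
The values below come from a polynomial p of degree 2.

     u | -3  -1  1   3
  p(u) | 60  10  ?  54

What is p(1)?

8

On equispaced nodes a degree-2 polynomial has vanishing third forward difference, so
  - p(-3) + 3·p(-1) - 3·p(1) + p(3) = 0.
Substituting the known values and solving for p(1):
  -3·p(1) = -24
  p(1) = 8.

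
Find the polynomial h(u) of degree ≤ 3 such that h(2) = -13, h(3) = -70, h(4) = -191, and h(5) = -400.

Write h(u) = au^3 + bu^2 + cu + d. Substituting each data point gives a linear system:
  8a + 4b + 2c + d = -13
  27a + 9b + 3c + d = -70
  64a + 16b + 4c + d = -191
  125a + 25b + 5c + d = -400
Solving the system yields a = -4, b = 4, c = -1, d = 5.
So h(u) = -4u³ + 4u² - u + 5.
Check: h(2) = -13. ✓

h(u) = -4u^3 + 4u^2 - u + 5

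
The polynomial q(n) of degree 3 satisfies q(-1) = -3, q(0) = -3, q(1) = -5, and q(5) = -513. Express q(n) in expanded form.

q(n) = -4n^3 - n^2 + 3n - 3

Using the Lagrange interpolation formula with nodes -1, 0, 1, 5:
  L_0(n) = n(n - 1)(n - 5) / -12
  L_1(n) = (n + 1)(n - 1)(n - 5) / 5
  L_2(n) = (n + 1)n(n - 5) / -8
  L_3(n) = (n + 1)n(n - 1) / 120
Then q(n) = -3·L_0(n) - 3·L_1(n) - 5·L_2(n) - 513·L_3(n).
Expanding and collecting terms gives q(n) = -4n^3 - n^2 + 3n - 3.
Check: q(-1) = -3. ✓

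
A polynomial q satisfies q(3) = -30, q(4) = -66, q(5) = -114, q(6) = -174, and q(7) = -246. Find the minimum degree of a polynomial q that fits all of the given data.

2

Forward differences of the values at u = 3, 4, 5, 6, 7:
  q  : -30  -66  -114  -174  -246
  Δ  : -36  -48  -60  -72
  Δ^2: -12  -12  -12
  Δ^3: 0  0
  Δ^4: 0
The second differences are constant (-12) and nonzero, while all higher differences vanish, so the minimal degree is 2.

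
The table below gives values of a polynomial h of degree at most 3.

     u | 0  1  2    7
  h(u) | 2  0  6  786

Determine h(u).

h(u) = 3u^3 - 5u^2 + 2

Write h(u) = au^3 + bu^2 + cu + d. Substituting each data point gives a linear system:
  d = 2
  a + b + c + d = 0
  8a + 4b + 2c + d = 6
  343a + 49b + 7c + d = 786
Solving the system yields a = 3, b = -5, c = 0, d = 2.
So h(u) = 3u^3 - 5u^2 + 2.
Check: h(1) = 0. ✓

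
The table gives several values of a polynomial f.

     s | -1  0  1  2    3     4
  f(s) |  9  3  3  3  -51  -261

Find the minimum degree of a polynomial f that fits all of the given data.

4

Forward differences of the values at s = -1, 0, 1, 2, 3, 4:
  f  : 9  3  3  3  -51  -261
  Δ  : -6  0  0  -54  -210
  Δ^2: 6  0  -54  -156
  Δ^3: -6  -54  -102
  Δ^4: -48  -48
  Δ^5: 0
The fourth differences are constant (-48) and nonzero, while all higher differences vanish, so the minimal degree is 4.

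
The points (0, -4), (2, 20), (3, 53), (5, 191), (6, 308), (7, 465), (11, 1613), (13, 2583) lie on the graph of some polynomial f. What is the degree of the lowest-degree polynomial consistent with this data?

Divided differences on the nodes 0, 2, 3, 5, 6, 7, 11, 13:
  order 0: -4  20  53  191  308  465  1613  2583
  order 1: 12  33  69  117  157  287  485
  order 2: 7  12  16  20  26  33
  order 3: 1  1  1  1  1
  order 4: 0  0  0  0
  order 5: 0  0  0
  order 6: 0  0
  order 7: 0
The order-3 divided differences are all 1 (nonzero) and every higher order vanishes, so the data lies on a polynomial of degree exactly 3.

3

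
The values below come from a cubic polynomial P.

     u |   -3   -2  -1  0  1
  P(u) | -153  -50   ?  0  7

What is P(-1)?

On equispaced nodes a degree-3 polynomial has vanishing fourth forward difference, so
  P(-3) - 4·P(-2) + 6·P(-1) - 4·P(0) + P(1) = 0.
Substituting the known values and solving for P(-1):
  6·P(-1) = -54
  P(-1) = -9.

-9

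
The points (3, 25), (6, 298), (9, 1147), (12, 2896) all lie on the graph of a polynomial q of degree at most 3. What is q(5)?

159

Write q(t) = at^3 + bt^2 + ct + d. Substituting each data point gives a linear system:
  27a + 9b + 3c + d = 25
  216a + 36b + 6c + d = 298
  729a + 81b + 9c + d = 1147
  1728a + 144b + 12c + d = 2896
Solving the system yields a = 2, b = -4, c = 1, d = 4.
So q(t) = 2t^3 - 4t^2 + t + 4.
Then q(5) = 159.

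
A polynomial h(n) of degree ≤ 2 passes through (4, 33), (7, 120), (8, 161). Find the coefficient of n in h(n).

Write h(n) = an^2 + bn + c. Substituting each data point gives a linear system:
  16a + 4b + c = 33
  49a + 7b + c = 120
  64a + 8b + c = 161
Solving the system yields a = 3, b = -4, c = 1.
So h(n) = 3n² - 4n + 1.
The coefficient of n is -4.

-4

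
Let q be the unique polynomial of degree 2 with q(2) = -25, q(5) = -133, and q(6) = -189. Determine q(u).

q(u) = -5u^2 - u - 3

Write q(u) = au^2 + bu + c. Substituting each data point gives a linear system:
  4a + 2b + c = -25
  25a + 5b + c = -133
  36a + 6b + c = -189
Solving the system yields a = -5, b = -1, c = -3.
So q(u) = -5u^2 - u - 3.
Check: q(5) = -133. ✓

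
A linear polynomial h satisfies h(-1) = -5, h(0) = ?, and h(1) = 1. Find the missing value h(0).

The 2 known points determine the degree-1 polynomial uniquely.
Write h(n) = an + b. Substituting each data point gives a linear system:
  -a + b = -5
  a + b = 1
Solving the system yields a = 3, b = -2.
So h(n) = 3n - 2.
Then h(0) = -2.

-2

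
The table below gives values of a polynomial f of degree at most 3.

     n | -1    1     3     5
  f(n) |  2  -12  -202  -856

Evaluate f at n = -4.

323

Using the Lagrange interpolation formula with nodes -1, 1, 3, 5:
  L_0(n) = (n - 1)(n - 3)(n - 5) / -48
  L_1(n) = (n + 1)(n - 3)(n - 5) / 16
  L_2(n) = (n + 1)(n - 1)(n - 5) / -16
  L_3(n) = (n + 1)(n - 1)(n - 3) / 48
Then f(n) = 2·L_0(n) - 12·L_1(n) - 202·L_2(n) - 856·L_3(n).
Expanding and collecting terms gives f(n) = -6n^3 - 4n^2 - n - 1.
Evaluating at n = -4: f(-4) = 323.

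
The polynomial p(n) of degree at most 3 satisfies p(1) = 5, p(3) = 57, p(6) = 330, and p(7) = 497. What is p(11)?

1705

Using the Lagrange interpolation formula with nodes 1, 3, 6, 7:
  L_0(n) = (n - 3)(n - 6)(n - 7) / -60
  L_1(n) = (n - 1)(n - 6)(n - 7) / 24
  L_2(n) = (n - 1)(n - 3)(n - 7) / -15
  L_3(n) = (n - 1)(n - 3)(n - 6) / 24
Then p(n) = 5·L_0(n) + 57·L_1(n) + 330·L_2(n) + 497·L_3(n).
Expanding and collecting terms gives p(n) = n^3 + 3n^2 + n.
Evaluating at n = 11: p(11) = 1705.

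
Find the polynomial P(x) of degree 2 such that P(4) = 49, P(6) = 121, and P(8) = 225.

P(x) = 4x^2 - 4x + 1

Write P(x) = ax^2 + bx + c. Substituting each data point gives a linear system:
  16a + 4b + c = 49
  36a + 6b + c = 121
  64a + 8b + c = 225
Solving the system yields a = 4, b = -4, c = 1.
So P(x) = 4x^2 - 4x + 1.
Check: P(8) = 225. ✓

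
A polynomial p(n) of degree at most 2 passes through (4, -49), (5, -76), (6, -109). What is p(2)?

Using the Lagrange interpolation formula with nodes 4, 5, 6:
  L_0(n) = (n - 5)(n - 6) / 2
  L_1(n) = (n - 4)(n - 6) / -1
  L_2(n) = (n - 4)(n - 5) / 2
Then p(n) = -49·L_0(n) - 76·L_1(n) - 109·L_2(n).
Expanding and collecting terms gives p(n) = -3n² - 1.
Evaluating at n = 2: p(2) = -13.

-13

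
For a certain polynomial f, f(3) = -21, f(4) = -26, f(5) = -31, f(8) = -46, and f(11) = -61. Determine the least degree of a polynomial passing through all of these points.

1

Divided differences on the nodes 3, 4, 5, 8, 11:
  order 0: -21  -26  -31  -46  -61
  order 1: -5  -5  -5  -5
  order 2: 0  0  0
  order 3: 0  0
  order 4: 0
The order-1 divided differences are all -5 (nonzero) and every higher order vanishes, so the data lies on a polynomial of degree exactly 1.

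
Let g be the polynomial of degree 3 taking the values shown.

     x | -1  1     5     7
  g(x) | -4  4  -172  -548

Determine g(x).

Using the Lagrange interpolation formula with nodes -1, 1, 5, 7:
  L_0(x) = (x - 1)(x - 5)(x - 7) / -96
  L_1(x) = (x + 1)(x - 5)(x - 7) / 48
  L_2(x) = (x + 1)(x - 1)(x - 7) / -48
  L_3(x) = (x + 1)(x - 1)(x - 5) / 96
Then g(x) = -4·L_0(x) + 4·L_1(x) - 172·L_2(x) - 548·L_3(x).
Expanding and collecting terms gives g(x) = -2x^3 + 2x^2 + 6x - 2.
Check: g(5) = -172. ✓

g(x) = -2x^3 + 2x^2 + 6x - 2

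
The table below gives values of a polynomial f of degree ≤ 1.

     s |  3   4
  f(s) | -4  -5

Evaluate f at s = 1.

-2

Write f(s) = as + b. Substituting each data point gives a linear system:
  3a + b = -4
  4a + b = -5
Solving the system yields a = -1, b = -1.
So f(s) = -s - 1.
Then f(1) = -2.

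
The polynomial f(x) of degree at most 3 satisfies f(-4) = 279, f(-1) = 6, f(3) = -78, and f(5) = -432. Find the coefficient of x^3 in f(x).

Write f(x) = ax^3 + bx^2 + cx + d. Substituting each data point gives a linear system:
  -64a + 16b - 4c + d = 279
  -a + b - c + d = 6
  27a + 9b + 3c + d = -78
  125a + 25b + 5c + d = -432
Solving the system yields a = -4, b = 2, c = 3, d = 3.
So f(x) = -4x³ + 2x² + 3x + 3.
The leading coefficient is -4.

-4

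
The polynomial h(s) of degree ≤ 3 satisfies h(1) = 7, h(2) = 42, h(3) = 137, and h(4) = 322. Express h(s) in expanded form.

Write h(s) = as^3 + bs^2 + cs + d. Substituting each data point gives a linear system:
  a + b + c + d = 7
  8a + 4b + 2c + d = 42
  27a + 9b + 3c + d = 137
  64a + 16b + 4c + d = 322
Solving the system yields a = 5, b = 0, c = 0, d = 2.
So h(s) = 5s^3 + 2.
Check: h(4) = 322. ✓

h(s) = 5s^3 + 2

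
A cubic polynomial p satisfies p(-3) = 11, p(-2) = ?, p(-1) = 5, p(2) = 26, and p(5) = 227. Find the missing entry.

The 4 known points determine the degree-3 polynomial uniquely.
Write p(u) = au^3 + bu^2 + cu + d. Substituting each data point gives a linear system:
  -27a + 9b - 3c + d = 11
  -a + b - c + d = 5
  8a + 4b + 2c + d = 26
  125a + 25b + 5c + d = 227
Solving the system yields a = 1, b = 4, c = 0, d = 2.
So p(u) = u³ + 4u² + 2.
Then p(-2) = 10.

10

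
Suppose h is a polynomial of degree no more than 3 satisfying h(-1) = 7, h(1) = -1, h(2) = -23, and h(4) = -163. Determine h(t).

Using the Lagrange interpolation formula with nodes -1, 1, 2, 4:
  L_0(t) = (t - 1)(t - 2)(t - 4) / -30
  L_1(t) = (t + 1)(t - 2)(t - 4) / 6
  L_2(t) = (t + 1)(t - 1)(t - 4) / -6
  L_3(t) = (t + 1)(t - 1)(t - 2) / 30
Then h(t) = 7·L_0(t) - 1·L_1(t) - 23·L_2(t) - 163·L_3(t).
Expanding and collecting terms gives h(t) = -2t^3 - 2t^2 - 2t + 5.
Check: h(4) = -163. ✓

h(t) = -2t^3 - 2t^2 - 2t + 5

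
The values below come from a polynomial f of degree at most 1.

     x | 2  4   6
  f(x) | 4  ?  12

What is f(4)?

8

On equispaced nodes a degree-1 polynomial has vanishing second forward difference, so
  f(2) - 2·f(4) + f(6) = 0.
Substituting the known values and solving for f(4):
  -2·f(4) = -16
  f(4) = 8.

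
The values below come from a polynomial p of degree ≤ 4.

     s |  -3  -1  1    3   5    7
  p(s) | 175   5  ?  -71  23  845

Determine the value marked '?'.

The 5 known points determine the degree-4 polynomial uniquely.
Write p(s) = as^4 + bs^3 + cs^2 + ds + e. Substituting each data point gives a linear system:
  81a - 27b + 9c - 3d + e = 175
  a - b + c - d + e = 5
  81a + 27b + 9c + 3d + e = -71
  625a + 125b + 25c + 5d + e = 23
  2401a + 343b + 49c + 7d + e = 845
Solving the system yields a = 1, b = -4, c = -3, d = -5, e = -2.
So p(s) = s⁴ - 4s³ - 3s² - 5s - 2.
Then p(1) = -13.

-13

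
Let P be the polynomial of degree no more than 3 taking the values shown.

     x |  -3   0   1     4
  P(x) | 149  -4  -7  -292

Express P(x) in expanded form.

Write P(x) = ax^3 + bx^2 + cx + d. Substituting each data point gives a linear system:
  -27a + 9b - 3c + d = 149
  d = -4
  a + b + c + d = -7
  64a + 16b + 4c + d = -292
Solving the system yields a = -5, b = 2, c = 0, d = -4.
So P(x) = -5x^3 + 2x^2 - 4.
Check: P(4) = -292. ✓

P(x) = -5x^3 + 2x^2 - 4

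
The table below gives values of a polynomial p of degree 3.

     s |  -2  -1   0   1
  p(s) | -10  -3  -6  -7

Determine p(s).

Write p(s) = as^3 + bs^2 + cs + d. Substituting each data point gives a linear system:
  -8a + 4b - 2c + d = -10
  -a + b - c + d = -3
  d = -6
  a + b + c + d = -7
Solving the system yields a = 2, b = 1, c = -4, d = -6.
So p(s) = 2s^3 + s^2 - 4s - 6.
Check: p(0) = -6. ✓

p(s) = 2s^3 + s^2 - 4s - 6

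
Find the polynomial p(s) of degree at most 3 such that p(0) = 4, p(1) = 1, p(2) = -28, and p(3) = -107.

p(s) = -4s^3 - s^2 + 2s + 4

Write p(s) = as^3 + bs^2 + cs + d. Substituting each data point gives a linear system:
  d = 4
  a + b + c + d = 1
  8a + 4b + 2c + d = -28
  27a + 9b + 3c + d = -107
Solving the system yields a = -4, b = -1, c = 2, d = 4.
So p(s) = -4s³ - s² + 2s + 4.
Check: p(2) = -28. ✓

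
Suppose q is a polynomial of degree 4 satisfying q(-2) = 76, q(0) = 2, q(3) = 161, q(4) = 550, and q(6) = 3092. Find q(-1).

Write q(n) = an^4 + bn^3 + cn^2 + dn + e. Substituting each data point gives a linear system:
  16a - 8b + 4c - 2d + e = 76
  e = 2
  81a + 27b + 9c + 3d + e = 161
  256a + 64b + 16c + 4d + e = 550
  1296a + 216b + 36c + 6d + e = 3092
Solving the system yields a = 3, b = -4, c = 1, d = 5, e = 2.
So q(n) = 3n^4 - 4n^3 + n^2 + 5n + 2.
Then q(-1) = 5.

5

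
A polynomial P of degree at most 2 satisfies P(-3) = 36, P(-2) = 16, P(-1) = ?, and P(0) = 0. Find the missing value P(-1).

On equispaced nodes a degree-2 polynomial has vanishing third forward difference, so
  - P(-3) + 3·P(-2) - 3·P(-1) + P(0) = 0.
Substituting the known values and solving for P(-1):
  -3·P(-1) = -12
  P(-1) = 4.

4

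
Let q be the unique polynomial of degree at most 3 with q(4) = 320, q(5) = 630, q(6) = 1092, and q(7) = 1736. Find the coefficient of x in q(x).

Write q(x) = ax^3 + bx^2 + cx + d. Substituting each data point gives a linear system:
  64a + 16b + 4c + d = 320
  125a + 25b + 5c + d = 630
  216a + 36b + 6c + d = 1092
  343a + 49b + 7c + d = 1736
Solving the system yields a = 5, b = 1, c = -4, d = 0.
So q(x) = 5x^3 + x^2 - 4x.
The coefficient of x is -4.

-4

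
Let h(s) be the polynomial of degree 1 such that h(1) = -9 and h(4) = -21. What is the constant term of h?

Write h(s) = as + b. Substituting each data point gives a linear system:
  a + b = -9
  4a + b = -21
Solving the system yields a = -4, b = -5.
So h(s) = -4s - 5.
The constant term is -5.

-5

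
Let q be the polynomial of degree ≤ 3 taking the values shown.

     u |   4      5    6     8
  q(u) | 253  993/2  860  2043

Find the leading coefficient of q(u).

4

Write q(u) = au^3 + bu^2 + cu + d. Substituting each data point gives a linear system:
  64a + 16b + 4c + d = 253
  125a + 25b + 5c + d = 993/2
  216a + 36b + 6c + d = 860
  512a + 64b + 8c + d = 2043
Solving the system yields a = 4, b = 0, c = -1/2, d = -1.
So q(u) = 4u³ - (1/2)u - 1.
The leading coefficient is 4.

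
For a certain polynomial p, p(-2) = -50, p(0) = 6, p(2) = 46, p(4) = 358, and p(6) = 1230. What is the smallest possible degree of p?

Forward differences of the values at s = -2, 0, 2, 4, 6:
  p  : -50  6  46  358  1230
  Δ  : 56  40  312  872
  Δ^2: -16  272  560
  Δ^3: 288  288
  Δ^4: 0
The third differences are constant (288) and nonzero, while all higher differences vanish, so the minimal degree is 3.

3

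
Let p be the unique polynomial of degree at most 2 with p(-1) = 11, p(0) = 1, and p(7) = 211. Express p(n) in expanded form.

Using the Lagrange interpolation formula with nodes -1, 0, 7:
  L_0(n) = n(n - 7) / 8
  L_1(n) = (n + 1)(n - 7) / -7
  L_2(n) = (n + 1)n / 56
Then p(n) = 11·L_0(n) + 1·L_1(n) + 211·L_2(n).
Expanding and collecting terms gives p(n) = 5n^2 - 5n + 1.
Check: p(0) = 1. ✓

p(n) = 5n^2 - 5n + 1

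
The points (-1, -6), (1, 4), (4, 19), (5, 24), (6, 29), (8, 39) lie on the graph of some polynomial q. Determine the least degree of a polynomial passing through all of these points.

Divided differences on the nodes -1, 1, 4, 5, 6, 8:
  order 0: -6  4  19  24  29  39
  order 1: 5  5  5  5  5
  order 2: 0  0  0  0
  order 3: 0  0  0
  order 4: 0  0
  order 5: 0
The order-1 divided differences are all 5 (nonzero) and every higher order vanishes, so the data lies on a polynomial of degree exactly 1.

1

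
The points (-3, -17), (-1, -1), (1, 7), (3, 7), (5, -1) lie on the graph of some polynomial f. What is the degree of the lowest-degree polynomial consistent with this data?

2

Forward differences of the values at t = -3, -1, 1, 3, 5:
  f  : -17  -1  7  7  -1
  Δ  : 16  8  0  -8
  Δ^2: -8  -8  -8
  Δ^3: 0  0
  Δ^4: 0
The second differences are constant (-8) and nonzero, while all higher differences vanish, so the minimal degree is 2.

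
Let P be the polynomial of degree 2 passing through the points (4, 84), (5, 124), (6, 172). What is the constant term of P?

4

Write P(x) = ax^2 + bx + c. Substituting each data point gives a linear system:
  16a + 4b + c = 84
  25a + 5b + c = 124
  36a + 6b + c = 172
Solving the system yields a = 4, b = 4, c = 4.
So P(x) = 4x^2 + 4x + 4.
The constant term is 4.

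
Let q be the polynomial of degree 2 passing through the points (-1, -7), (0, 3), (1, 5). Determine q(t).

q(t) = -4t^2 + 6t + 3

Using the Lagrange interpolation formula with nodes -1, 0, 1:
  L_0(t) = t(t - 1) / 2
  L_1(t) = (t + 1)(t - 1) / -1
  L_2(t) = (t + 1)t / 2
Then q(t) = -7·L_0(t) + 3·L_1(t) + 5·L_2(t).
Expanding and collecting terms gives q(t) = -4t² + 6t + 3.
Check: q(0) = 3. ✓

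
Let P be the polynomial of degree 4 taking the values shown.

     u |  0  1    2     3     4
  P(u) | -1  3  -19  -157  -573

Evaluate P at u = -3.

Write P(u) = au^4 + bu^3 + cu^2 + du + e. Substituting each data point gives a linear system:
  e = -1
  a + b + c + d + e = 3
  16a + 8b + 4c + 2d + e = -19
  81a + 27b + 9c + 3d + e = -157
  256a + 64b + 16c + 4d + e = -573
Solving the system yields a = -3, b = 3, c = -1, d = 5, e = -1.
So P(u) = -3u⁴ + 3u³ - u² + 5u - 1.
Then P(-3) = -349.

-349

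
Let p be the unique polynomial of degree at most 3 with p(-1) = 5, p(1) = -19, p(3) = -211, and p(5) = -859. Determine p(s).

p(s) = -6s^3 - 3s^2 - 6s - 4

Write p(s) = as^3 + bs^2 + cs + d. Substituting each data point gives a linear system:
  -a + b - c + d = 5
  a + b + c + d = -19
  27a + 9b + 3c + d = -211
  125a + 25b + 5c + d = -859
Solving the system yields a = -6, b = -3, c = -6, d = -4.
So p(s) = -6s^3 - 3s^2 - 6s - 4.
Check: p(1) = -19. ✓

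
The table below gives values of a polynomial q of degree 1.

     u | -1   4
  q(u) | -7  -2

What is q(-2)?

Using the Lagrange interpolation formula with nodes -1, 4:
  L_0(u) = (u - 4) / -5
  L_1(u) = (u + 1) / 5
Then q(u) = -7·L_0(u) - 2·L_1(u).
Expanding and collecting terms gives q(u) = u - 6.
Evaluating at u = -2: q(-2) = -8.

-8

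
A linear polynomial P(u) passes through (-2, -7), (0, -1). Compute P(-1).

Using the Lagrange interpolation formula with nodes -2, 0:
  L_0(u) = u / -2
  L_1(u) = (u + 2) / 2
Then P(u) = -7·L_0(u) - 1·L_1(u).
Expanding and collecting terms gives P(u) = 3u - 1.
Evaluating at u = -1: P(-1) = -4.

-4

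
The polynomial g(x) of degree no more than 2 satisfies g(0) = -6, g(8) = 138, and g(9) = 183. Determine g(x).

g(x) = 3x^2 - 6x - 6

Using the Lagrange interpolation formula with nodes 0, 8, 9:
  L_0(x) = (x - 8)(x - 9) / 72
  L_1(x) = x(x - 9) / -8
  L_2(x) = x(x - 8) / 9
Then g(x) = -6·L_0(x) + 138·L_1(x) + 183·L_2(x).
Expanding and collecting terms gives g(x) = 3x^2 - 6x - 6.
Check: g(9) = 183. ✓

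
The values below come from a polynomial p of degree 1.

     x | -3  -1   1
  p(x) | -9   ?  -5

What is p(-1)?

-7

The 2 known points determine the degree-1 polynomial uniquely.
Write p(x) = ax + b. Substituting each data point gives a linear system:
  -3a + b = -9
  a + b = -5
Solving the system yields a = 1, b = -6.
So p(x) = x - 6.
Then p(-1) = -7.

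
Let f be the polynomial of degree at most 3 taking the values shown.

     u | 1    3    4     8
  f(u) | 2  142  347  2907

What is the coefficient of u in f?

Write f(u) = au^3 + bu^2 + cu + d. Substituting each data point gives a linear system:
  a + b + c + d = 2
  27a + 9b + 3c + d = 142
  64a + 16b + 4c + d = 347
  512a + 64b + 8c + d = 2907
Solving the system yields a = 6, b = -3, c = 4, d = -5.
So f(u) = 6u^3 - 3u^2 + 4u - 5.
The coefficient of u is 4.

4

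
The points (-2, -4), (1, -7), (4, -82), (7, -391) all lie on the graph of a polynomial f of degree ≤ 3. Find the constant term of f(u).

-6

Write f(u) = au^3 + bu^2 + cu + d. Substituting each data point gives a linear system:
  -8a + 4b - 2c + d = -4
  a + b + c + d = -7
  64a + 16b + 4c + d = -82
  343a + 49b + 7c + d = -391
Solving the system yields a = -1, b = -1, c = 1, d = -6.
So f(u) = -u^3 - u^2 + u - 6.
The constant term is -6.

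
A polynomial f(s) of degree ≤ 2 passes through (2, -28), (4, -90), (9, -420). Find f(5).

Write f(s) = as^2 + bs + c. Substituting each data point gives a linear system:
  4a + 2b + c = -28
  16a + 4b + c = -90
  81a + 9b + c = -420
Solving the system yields a = -5, b = -1, c = -6.
So f(s) = -5s^2 - s - 6.
Then f(5) = -136.

-136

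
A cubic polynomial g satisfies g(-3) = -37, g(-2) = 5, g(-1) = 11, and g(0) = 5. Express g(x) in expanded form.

Write g(x) = ax^3 + bx^2 + cx + d. Substituting each data point gives a linear system:
  -27a + 9b - 3c + d = -37
  -8a + 4b - 2c + d = 5
  -a + b - c + d = 11
  d = 5
Solving the system yields a = 4, b = 6, c = -4, d = 5.
So g(x) = 4x³ + 6x² - 4x + 5.
Check: g(-1) = 11. ✓

g(x) = 4x^3 + 6x^2 - 4x + 5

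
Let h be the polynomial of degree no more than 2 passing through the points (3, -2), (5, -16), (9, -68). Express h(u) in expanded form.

Write h(u) = au^2 + bu + c. Substituting each data point gives a linear system:
  9a + 3b + c = -2
  25a + 5b + c = -16
  81a + 9b + c = -68
Solving the system yields a = -1, b = 1, c = 4.
So h(u) = -u^2 + u + 4.
Check: h(9) = -68. ✓

h(u) = -u^2 + u + 4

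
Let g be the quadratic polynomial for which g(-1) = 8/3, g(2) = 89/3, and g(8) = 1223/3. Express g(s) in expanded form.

Write g(s) = as^2 + bs + c. Substituting each data point gives a linear system:
  a - b + c = 8/3
  4a + 2b + c = 89/3
  64a + 8b + c = 1223/3
Solving the system yields a = 6, b = 3, c = -1/3.
So g(s) = 6s^2 + 3s - 1/3.
Check: g(-1) = 8/3. ✓

g(s) = 6s^2 + 3s - 1/3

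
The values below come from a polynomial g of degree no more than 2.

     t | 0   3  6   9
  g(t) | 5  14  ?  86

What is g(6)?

The 3 known points determine the degree-2 polynomial uniquely.
Write g(t) = at^2 + bt + c. Substituting each data point gives a linear system:
  c = 5
  9a + 3b + c = 14
  81a + 9b + c = 86
Solving the system yields a = 1, b = 0, c = 5.
So g(t) = t^2 + 5.
Then g(6) = 41.

41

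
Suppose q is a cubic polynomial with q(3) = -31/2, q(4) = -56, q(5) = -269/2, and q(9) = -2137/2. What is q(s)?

q(s) = -2s^3 + 5s^2 - (3/2)s - 2

Using the Lagrange interpolation formula with nodes 3, 4, 5, 9:
  L_0(s) = (s - 4)(s - 5)(s - 9) / -12
  L_1(s) = (s - 3)(s - 5)(s - 9) / 5
  L_2(s) = (s - 3)(s - 4)(s - 9) / -8
  L_3(s) = (s - 3)(s - 4)(s - 5) / 120
Then q(s) = -31/2·L_0(s) - 56·L_1(s) - 269/2·L_2(s) - 2137/2·L_3(s).
Expanding and collecting terms gives q(s) = -2s³ + 5s² - (3/2)s - 2.
Check: q(3) = -31/2. ✓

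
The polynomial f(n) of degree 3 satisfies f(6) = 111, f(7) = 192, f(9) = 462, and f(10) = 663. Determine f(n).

Using the Lagrange interpolation formula with nodes 6, 7, 9, 10:
  L_0(n) = (n - 7)(n - 9)(n - 10) / -12
  L_1(n) = (n - 6)(n - 9)(n - 10) / 6
  L_2(n) = (n - 6)(n - 7)(n - 10) / -6
  L_3(n) = (n - 6)(n - 7)(n - 9) / 12
Then f(n) = 111·L_0(n) + 192·L_1(n) + 462·L_2(n) + 663·L_3(n).
Expanding and collecting terms gives f(n) = n^3 - 4n^2 + 6n + 3.
Check: f(9) = 462. ✓

f(n) = n^3 - 4n^2 + 6n + 3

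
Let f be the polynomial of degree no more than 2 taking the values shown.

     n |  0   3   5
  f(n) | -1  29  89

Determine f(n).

Using the Lagrange interpolation formula with nodes 0, 3, 5:
  L_0(n) = (n - 3)(n - 5) / 15
  L_1(n) = n(n - 5) / -6
  L_2(n) = n(n - 3) / 10
Then f(n) = -1·L_0(n) + 29·L_1(n) + 89·L_2(n).
Expanding and collecting terms gives f(n) = 4n^2 - 2n - 1.
Check: f(5) = 89. ✓

f(n) = 4n^2 - 2n - 1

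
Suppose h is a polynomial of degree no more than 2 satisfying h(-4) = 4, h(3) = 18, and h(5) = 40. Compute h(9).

108

Write h(x) = ax^2 + bx + c. Substituting each data point gives a linear system:
  16a - 4b + c = 4
  9a + 3b + c = 18
  25a + 5b + c = 40
Solving the system yields a = 1, b = 3, c = 0.
So h(x) = x^2 + 3x.
Then h(9) = 108.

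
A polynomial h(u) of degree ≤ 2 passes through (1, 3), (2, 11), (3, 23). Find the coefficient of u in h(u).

2

Write h(u) = au^2 + bu + c. Substituting each data point gives a linear system:
  a + b + c = 3
  4a + 2b + c = 11
  9a + 3b + c = 23
Solving the system yields a = 2, b = 2, c = -1.
So h(u) = 2u^2 + 2u - 1.
The coefficient of u is 2.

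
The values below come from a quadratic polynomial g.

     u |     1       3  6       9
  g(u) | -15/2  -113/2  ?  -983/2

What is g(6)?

The 3 known points determine the degree-2 polynomial uniquely.
Write g(u) = au^2 + bu + c. Substituting each data point gives a linear system:
  a + b + c = -15/2
  9a + 3b + c = -113/2
  81a + 9b + c = -983/2
Solving the system yields a = -6, b = -1/2, c = -1.
So g(u) = -6u² - (1/2)u - 1.
Then g(6) = -220.

-220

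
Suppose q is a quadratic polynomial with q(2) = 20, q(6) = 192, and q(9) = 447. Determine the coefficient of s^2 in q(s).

Write q(s) = as^2 + bs + c. Substituting each data point gives a linear system:
  4a + 2b + c = 20
  36a + 6b + c = 192
  81a + 9b + c = 447
Solving the system yields a = 6, b = -5, c = 6.
So q(s) = 6s^2 - 5s + 6.
The leading coefficient is 6.

6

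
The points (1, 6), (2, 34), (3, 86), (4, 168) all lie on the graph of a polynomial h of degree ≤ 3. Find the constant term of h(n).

Write h(n) = an^3 + bn^2 + cn + d. Substituting each data point gives a linear system:
  a + b + c + d = 6
  8a + 4b + 2c + d = 34
  27a + 9b + 3c + d = 86
  64a + 16b + 4c + d = 168
Solving the system yields a = 1, b = 6, c = 3, d = -4.
So h(n) = n^3 + 6n^2 + 3n - 4.
The constant term is -4.

-4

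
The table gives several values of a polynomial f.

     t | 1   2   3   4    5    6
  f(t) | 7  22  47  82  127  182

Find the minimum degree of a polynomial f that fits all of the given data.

Forward differences of the values at t = 1, 2, 3, 4, 5, 6:
  f  : 7  22  47  82  127  182
  Δ  : 15  25  35  45  55
  Δ^2: 10  10  10  10
  Δ^3: 0  0  0
  Δ^4: 0  0
  Δ^5: 0
The second differences are constant (10) and nonzero, while all higher differences vanish, so the minimal degree is 2.

2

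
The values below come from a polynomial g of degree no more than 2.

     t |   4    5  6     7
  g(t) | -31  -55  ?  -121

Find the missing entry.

The 3 known points determine the degree-2 polynomial uniquely.
Write g(t) = at^2 + bt + c. Substituting each data point gives a linear system:
  16a + 4b + c = -31
  25a + 5b + c = -55
  49a + 7b + c = -121
Solving the system yields a = -3, b = 3, c = 5.
So g(t) = -3t^2 + 3t + 5.
Then g(6) = -85.

-85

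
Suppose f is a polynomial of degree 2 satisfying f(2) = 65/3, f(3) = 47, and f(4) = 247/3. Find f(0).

Using the Lagrange interpolation formula with nodes 2, 3, 4:
  L_0(n) = (n - 3)(n - 4) / 2
  L_1(n) = (n - 2)(n - 4) / -1
  L_2(n) = (n - 2)(n - 3) / 2
Then f(n) = 65/3·L_0(n) + 47·L_1(n) + 247/3·L_2(n).
Expanding and collecting terms gives f(n) = 5n^2 + (1/3)n + 1.
Evaluating at n = 0: f(0) = 1.

1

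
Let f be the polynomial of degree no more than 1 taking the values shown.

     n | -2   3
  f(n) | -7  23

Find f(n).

Write f(n) = an + b. Substituting each data point gives a linear system:
  -2a + b = -7
  3a + b = 23
Solving the system yields a = 6, b = 5.
So f(n) = 6n + 5.
Check: f(3) = 23. ✓

f(n) = 6n + 5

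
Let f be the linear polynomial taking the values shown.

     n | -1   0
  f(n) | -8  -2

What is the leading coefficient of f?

Write f(n) = an + b. Substituting each data point gives a linear system:
  -a + b = -8
  b = -2
Solving the system yields a = 6, b = -2.
So f(n) = 6n - 2.
The leading coefficient is 6.

6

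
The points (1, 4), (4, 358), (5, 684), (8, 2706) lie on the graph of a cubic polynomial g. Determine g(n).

Write g(n) = an^3 + bn^2 + cn + d. Substituting each data point gives a linear system:
  a + b + c + d = 4
  64a + 16b + 4c + d = 358
  125a + 25b + 5c + d = 684
  512a + 64b + 8c + d = 2706
Solving the system yields a = 5, b = 2, c = 3, d = -6.
So g(n) = 5n^3 + 2n^2 + 3n - 6.
Check: g(1) = 4. ✓

g(n) = 5n^3 + 2n^2 + 3n - 6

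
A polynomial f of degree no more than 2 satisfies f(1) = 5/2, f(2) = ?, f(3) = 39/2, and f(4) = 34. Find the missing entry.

On equispaced nodes a degree-2 polynomial has vanishing third forward difference, so
  - f(1) + 3·f(2) - 3·f(3) + f(4) = 0.
Substituting the known values and solving for f(2):
  3·f(2) = 27
  f(2) = 9.

9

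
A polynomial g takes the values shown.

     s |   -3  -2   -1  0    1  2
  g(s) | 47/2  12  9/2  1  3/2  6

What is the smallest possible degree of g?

Forward differences of the values at s = -3, -2, -1, 0, 1, 2:
  g  : 47/2  12  9/2  1  3/2  6
  Δ  : -23/2  -15/2  -7/2  1/2  9/2
  Δ^2: 4  4  4  4
  Δ^3: 0  0  0
  Δ^4: 0  0
  Δ^5: 0
The second differences are constant (4) and nonzero, while all higher differences vanish, so the minimal degree is 2.

2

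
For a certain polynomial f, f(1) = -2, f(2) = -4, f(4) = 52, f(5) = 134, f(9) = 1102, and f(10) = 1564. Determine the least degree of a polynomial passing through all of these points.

Divided differences on the nodes 1, 2, 4, 5, 9, 10:
  order 0: -2  -4  52  134  1102  1564
  order 1: -2  28  82  242  462
  order 2: 10  18  32  44
  order 3: 2  2  2
  order 4: 0  0
  order 5: 0
The order-3 divided differences are all 2 (nonzero) and every higher order vanishes, so the data lies on a polynomial of degree exactly 3.

3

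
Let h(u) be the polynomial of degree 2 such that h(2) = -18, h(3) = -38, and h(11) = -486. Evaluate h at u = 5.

Using the Lagrange interpolation formula with nodes 2, 3, 11:
  L_0(u) = (u - 3)(u - 11) / 9
  L_1(u) = (u - 2)(u - 11) / -8
  L_2(u) = (u - 2)(u - 3) / 72
Then h(u) = -18·L_0(u) - 38·L_1(u) - 486·L_2(u).
Expanding and collecting terms gives h(u) = -4u² - 2.
Evaluating at u = 5: h(5) = -102.

-102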